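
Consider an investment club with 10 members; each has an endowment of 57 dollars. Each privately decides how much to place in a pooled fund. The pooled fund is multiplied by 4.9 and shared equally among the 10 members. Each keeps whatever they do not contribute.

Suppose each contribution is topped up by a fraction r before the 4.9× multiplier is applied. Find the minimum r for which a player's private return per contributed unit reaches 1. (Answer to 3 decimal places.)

1.041

With matching at rate r, one contributed unit becomes (1 + r) in the pooled fund and returns 4.9 × (1 + r) / 10 to the contributor.
Setting this equal to 1: 1 + r = 10/4.9 = 2.0408.
So the minimum matching rate is r = 2.0408 − 1 = 1.041.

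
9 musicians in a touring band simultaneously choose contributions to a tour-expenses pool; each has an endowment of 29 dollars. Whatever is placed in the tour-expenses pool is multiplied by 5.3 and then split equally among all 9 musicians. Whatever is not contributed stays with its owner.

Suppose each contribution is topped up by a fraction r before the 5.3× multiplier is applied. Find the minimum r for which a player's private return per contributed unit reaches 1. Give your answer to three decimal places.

0.698

With matching at rate r, one contributed unit becomes (1 + r) in the tour-expenses pool and returns 5.3 × (1 + r) / 9 to the contributor.
Setting this equal to 1: 1 + r = 9/5.3 = 1.6981.
So the minimum matching rate is r = 1.6981 − 1 = 0.698.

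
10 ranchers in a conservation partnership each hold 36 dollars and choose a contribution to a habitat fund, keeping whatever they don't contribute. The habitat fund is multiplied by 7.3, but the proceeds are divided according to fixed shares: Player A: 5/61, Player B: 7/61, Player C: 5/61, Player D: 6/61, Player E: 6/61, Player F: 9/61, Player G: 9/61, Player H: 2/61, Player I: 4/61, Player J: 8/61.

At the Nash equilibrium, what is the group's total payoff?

For player j, contributing a unit is worthwhile iff 7.3 × (j's share) ≥ 1, i.e. iff j's share is at least 0.1370.
Player F and Player G clear that bar, contributing 36 each; the remaining 8 contribute 0. Total contributed: 72.
The habitat fund pays out 7.3 × 72 = 525.60 in total (split across the unequal shares, but the aggregate is all that matters for the group sum).
The 8 free-riders keep 36 each, adding 288. Group total = 288 + 525.60 = 813.60.

813.60 dollars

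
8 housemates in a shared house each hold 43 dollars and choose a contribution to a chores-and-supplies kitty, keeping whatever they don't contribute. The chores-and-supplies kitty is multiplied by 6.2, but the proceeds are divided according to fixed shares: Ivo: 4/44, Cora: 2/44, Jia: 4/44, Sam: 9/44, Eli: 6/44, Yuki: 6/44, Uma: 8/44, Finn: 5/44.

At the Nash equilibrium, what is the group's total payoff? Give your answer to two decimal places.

791.20 dollars

Each unit j contributes comes back to j as 6.2 × (j's share), so j prefers to contribute only if that share exceeds 1/6.2 = 0.1613; otherwise keeping the unit dominates.
The shares above 0.1613 belong to Sam and Uma, contributing 43 each; the remaining 6 contribute 0. Total contributed: 86.
The chores-and-supplies kitty pays out 6.2 × 86 = 533.20 in total (split across the unequal shares, but the aggregate is all that matters for the group sum).
The 6 free-riders keep 43 each, adding 258. Group total = 258 + 533.20 = 791.20.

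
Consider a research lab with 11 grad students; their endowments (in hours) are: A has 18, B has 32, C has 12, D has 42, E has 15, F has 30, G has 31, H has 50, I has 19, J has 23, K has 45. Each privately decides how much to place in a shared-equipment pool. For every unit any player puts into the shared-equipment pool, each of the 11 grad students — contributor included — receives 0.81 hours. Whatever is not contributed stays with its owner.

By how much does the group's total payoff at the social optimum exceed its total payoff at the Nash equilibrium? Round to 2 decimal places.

The private return per contributed unit is 0.81 < 1 for everyone, so the Nash equilibrium is zero contribution and the group total is Σ E_j = 18 + 32 + 12 + 42 + 15 + 30 + 31 + 50 + 19 + 23 + 45 = 317.
Each contributed unit returns 8.910 to the group, so the social optimum is full contribution by everyone: group total = 8.910 × 317 = 2824.47.
Efficiency loss = (8.910 − 1) × 317 = 2507.47.

2507.47 hours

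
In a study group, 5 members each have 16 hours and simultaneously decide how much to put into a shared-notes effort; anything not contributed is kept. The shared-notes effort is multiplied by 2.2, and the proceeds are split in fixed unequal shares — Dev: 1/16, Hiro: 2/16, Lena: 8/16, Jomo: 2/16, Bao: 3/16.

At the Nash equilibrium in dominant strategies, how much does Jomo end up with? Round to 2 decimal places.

20.40 hours

Player j's private return per contributed unit is 2.2 × (j's share). Contributing is weakly dominant for j when that share is at least 1/2.2 = 0.4545, and contributing 0 is dominant otherwise.
The only share above 0.4545 is Lena's 8/16, contributing 16; the remaining 4 contribute 0. Total contributed: 16.
Jomo keeps 16 and receives 2.2 × 16 × 2/16 = 4.40 from the shared-notes effort, for a payoff of 20.40.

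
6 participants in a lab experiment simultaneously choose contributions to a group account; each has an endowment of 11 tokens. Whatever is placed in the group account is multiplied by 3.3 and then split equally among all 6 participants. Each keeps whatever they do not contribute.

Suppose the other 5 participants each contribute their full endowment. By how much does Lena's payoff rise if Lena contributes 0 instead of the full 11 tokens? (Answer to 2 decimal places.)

Switching from a contribution of 11 to 0 lets Lena keep an extra 11 tokens, but lowers the group account by 11, which costs Lena their own share of that drop: 3.3/6 × 11 = 6.05.
Net gain = 11 − 6.05 = 4.95. The private return per contributed unit (0.5500) is below 1, so free-riding is indeed the best response regardless of what the others do.

4.95 tokens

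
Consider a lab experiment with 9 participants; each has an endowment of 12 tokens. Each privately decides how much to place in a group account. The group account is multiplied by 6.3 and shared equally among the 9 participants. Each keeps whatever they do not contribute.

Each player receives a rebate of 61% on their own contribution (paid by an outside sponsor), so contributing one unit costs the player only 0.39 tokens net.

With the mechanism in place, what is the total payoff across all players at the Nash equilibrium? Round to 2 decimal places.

746.28 tokens

With the mechanism, a contributed unit returns (6.3/9) / 0.39 = 1.7949 per unit of net cost to the contributor — now above 1 — so contributing fully is weakly dominant for every player.
So the Nash equilibrium is full contribution by all 9; the group earns 9 × (12 × 0.61 + 6.3 × 12) = 746.28.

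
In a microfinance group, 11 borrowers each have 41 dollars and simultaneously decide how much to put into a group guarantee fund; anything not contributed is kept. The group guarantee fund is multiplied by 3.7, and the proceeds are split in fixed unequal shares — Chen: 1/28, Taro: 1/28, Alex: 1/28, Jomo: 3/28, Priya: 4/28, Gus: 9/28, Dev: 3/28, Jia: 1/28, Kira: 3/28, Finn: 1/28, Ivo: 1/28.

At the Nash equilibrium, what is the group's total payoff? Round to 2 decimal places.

A player with share s gets back 3.7·s per unit contributed, so full contribution is dominant for anyone with s > 1/3.7 = 0.2703 and zero contribution is dominant for anyone below.
Only Gus (9/28) clears that bar, contributing 41; the remaining 10 contribute 0. Total contributed: 41.
The group guarantee fund pays out 3.7 × 41 = 151.70 in total (split across the unequal shares, but the aggregate is all that matters for the group sum).
The 10 free-riders keep 41 each, adding 410. Group total = 410 + 151.70 = 561.70.

561.70 dollars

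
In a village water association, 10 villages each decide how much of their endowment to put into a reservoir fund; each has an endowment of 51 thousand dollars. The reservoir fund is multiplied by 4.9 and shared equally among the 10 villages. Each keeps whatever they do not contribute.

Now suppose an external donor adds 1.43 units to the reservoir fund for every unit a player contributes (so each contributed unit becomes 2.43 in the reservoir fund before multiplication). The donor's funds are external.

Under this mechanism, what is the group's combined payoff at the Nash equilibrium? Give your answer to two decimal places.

6072.57 thousand dollars

The effective private return per unit is now 4.9 × 2.43 / 10 = 1.1907 > 1, so every player's dominant strategy flips to full contribution.
So the Nash equilibrium is full contribution by all 10; the group earns 4.9 × 2.43 × 510 = 6072.57.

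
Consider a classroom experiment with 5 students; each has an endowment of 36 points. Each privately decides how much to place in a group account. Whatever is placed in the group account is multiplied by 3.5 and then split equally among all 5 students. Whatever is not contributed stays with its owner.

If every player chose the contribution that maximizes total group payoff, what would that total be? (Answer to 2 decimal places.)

630.00 points

Each contributed unit returns 3.500 to the group as a whole (0.7000 to each of 5 players), which exceeds 1, so the social optimum is full contribution: group total = 3.500 × 180 = 630.00.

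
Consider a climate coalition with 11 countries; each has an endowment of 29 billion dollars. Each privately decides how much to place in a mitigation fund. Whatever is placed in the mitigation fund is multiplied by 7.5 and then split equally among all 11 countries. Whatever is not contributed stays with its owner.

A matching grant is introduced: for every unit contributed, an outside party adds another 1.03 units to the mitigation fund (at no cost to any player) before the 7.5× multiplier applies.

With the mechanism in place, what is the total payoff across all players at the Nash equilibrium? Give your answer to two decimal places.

4856.78 billion dollars

Under the mechanism each unit contributed yields 7.5 × 2.03 / 11 = 1.3841 back to its contributor per unit of net cost, which exceeds 1, making full contribution the dominant choice for everyone.
So the Nash equilibrium is full contribution by all 11; the group earns 7.5 × 2.03 × 319 = 4856.78.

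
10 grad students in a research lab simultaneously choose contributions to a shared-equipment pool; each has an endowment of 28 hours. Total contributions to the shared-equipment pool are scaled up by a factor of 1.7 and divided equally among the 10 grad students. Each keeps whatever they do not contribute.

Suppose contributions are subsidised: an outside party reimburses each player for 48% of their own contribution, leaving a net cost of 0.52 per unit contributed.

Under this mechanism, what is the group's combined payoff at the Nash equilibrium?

280.00 hours

With the mechanism, a contributed unit returns (1.7/10) / 0.52 = 0.3269 per unit of net cost — still below 1 — so contributing 0 remains dominant for every player.
At the Nash equilibrium no one contributes; group total payoff = 10 × 28 = 280.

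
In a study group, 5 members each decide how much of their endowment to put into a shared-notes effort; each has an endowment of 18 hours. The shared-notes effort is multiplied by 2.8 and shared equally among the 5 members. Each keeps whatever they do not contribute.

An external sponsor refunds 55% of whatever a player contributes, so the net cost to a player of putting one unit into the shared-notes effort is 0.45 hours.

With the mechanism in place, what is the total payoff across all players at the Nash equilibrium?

301.50 hours

The effective private return per unit is now (2.8/5) / 0.45 = 1.2444 > 1, so every player's dominant strategy flips to full contribution.
So the Nash equilibrium is full contribution by all 5; the group earns 5 × (18 × 0.55 + 2.8 × 18) = 301.50.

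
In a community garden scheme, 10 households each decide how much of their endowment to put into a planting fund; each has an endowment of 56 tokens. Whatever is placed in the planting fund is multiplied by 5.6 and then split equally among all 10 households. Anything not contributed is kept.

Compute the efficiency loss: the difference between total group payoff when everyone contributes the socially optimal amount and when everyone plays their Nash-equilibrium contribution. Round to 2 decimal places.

Each contributed unit returns 5.6/10 = 0.5600 to its contributor — below 1 — so contributing 0 is dominant for every player. At the Nash equilibrium everyone keeps their 56, and the group total is 10 × 56 = 560.
Each contributed unit returns 5.600 to the group as a whole (0.5600 to each of 10 players), which exceeds 1, so the social optimum is full contribution: group total = 5.600 × 560 = 3136.00.
Efficiency loss = 3136.00 − 560 = 2576.00.

2576.00 tokens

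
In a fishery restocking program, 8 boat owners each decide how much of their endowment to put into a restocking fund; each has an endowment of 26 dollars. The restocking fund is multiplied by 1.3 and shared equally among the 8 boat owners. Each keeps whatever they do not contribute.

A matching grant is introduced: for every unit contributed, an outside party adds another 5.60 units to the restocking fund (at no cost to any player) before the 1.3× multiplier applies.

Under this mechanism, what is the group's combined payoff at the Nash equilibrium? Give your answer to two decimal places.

The effective private return per unit is now 1.3 × 6.60 / 8 = 1.0725 > 1, so every player's dominant strategy flips to full contribution.
So the Nash equilibrium is full contribution by all 8; the group earns 1.3 × 6.60 × 208 = 1784.64.

1784.64 dollars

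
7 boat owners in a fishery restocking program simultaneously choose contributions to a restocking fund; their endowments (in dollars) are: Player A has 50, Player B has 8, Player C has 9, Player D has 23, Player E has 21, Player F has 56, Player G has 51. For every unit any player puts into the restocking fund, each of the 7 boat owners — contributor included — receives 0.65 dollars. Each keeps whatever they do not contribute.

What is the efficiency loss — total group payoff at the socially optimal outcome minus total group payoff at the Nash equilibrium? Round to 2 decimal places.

The private return per contributed unit is 0.65 < 1 for everyone, so the Nash equilibrium is zero contribution and the group total is Σ E_j = 50 + 8 + 9 + 23 + 21 + 56 + 51 = 218.
Each contributed unit returns 4.550 to the group, so the social optimum is full contribution by everyone: group total = 4.550 × 218 = 991.90.
Efficiency loss = (4.550 − 1) × 218 = 773.90.

773.90 dollars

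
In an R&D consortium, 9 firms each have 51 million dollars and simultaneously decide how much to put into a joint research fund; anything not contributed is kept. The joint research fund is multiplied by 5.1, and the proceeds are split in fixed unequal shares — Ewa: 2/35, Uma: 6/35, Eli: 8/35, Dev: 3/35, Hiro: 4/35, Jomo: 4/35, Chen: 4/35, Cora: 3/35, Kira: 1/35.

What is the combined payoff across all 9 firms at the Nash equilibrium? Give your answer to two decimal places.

668.10 million dollars

Each unit j contributes comes back to j as 5.1 × (j's share), so j prefers to contribute only if that share exceeds 1/5.1 = 0.1961; otherwise keeping the unit dominates.
Eli alone (share 8/35) is above the threshold, contributing 51; the remaining 8 contribute 0. Total contributed: 51.
The joint research fund pays out 5.1 × 51 = 260.10 in total (split across the unequal shares, but the aggregate is all that matters for the group sum).
The 8 free-riders keep 51 each, adding 408. Group total = 408 + 260.10 = 668.10.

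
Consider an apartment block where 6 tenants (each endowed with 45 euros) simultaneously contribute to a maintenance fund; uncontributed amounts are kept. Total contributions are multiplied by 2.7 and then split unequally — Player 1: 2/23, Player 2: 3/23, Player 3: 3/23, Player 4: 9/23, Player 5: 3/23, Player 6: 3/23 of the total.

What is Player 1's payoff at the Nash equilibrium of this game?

Each unit j contributes comes back to j as 2.7 × (j's share), so j prefers to contribute only if that share exceeds 1/2.7 = 0.3704; otherwise keeping the unit dominates.
The only share above 0.3704 is Player 4's 9/23, contributing 45; the remaining 5 contribute 0. Total contributed: 45.
Player 1 keeps 45 and receives 2.7 × 45 × 2/23 = 10.57 from the maintenance fund, for a payoff of 55.57.

55.57 euros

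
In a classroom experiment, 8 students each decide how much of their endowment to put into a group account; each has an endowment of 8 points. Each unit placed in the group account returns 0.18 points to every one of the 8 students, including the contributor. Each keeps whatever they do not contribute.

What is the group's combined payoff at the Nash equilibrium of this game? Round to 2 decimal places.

64.00 points

The private return per contributed unit is 0.18 < 1, so contributing 0 is dominant for every player. At the Nash equilibrium everyone keeps their 8, and the group total is 8 × 8 = 64.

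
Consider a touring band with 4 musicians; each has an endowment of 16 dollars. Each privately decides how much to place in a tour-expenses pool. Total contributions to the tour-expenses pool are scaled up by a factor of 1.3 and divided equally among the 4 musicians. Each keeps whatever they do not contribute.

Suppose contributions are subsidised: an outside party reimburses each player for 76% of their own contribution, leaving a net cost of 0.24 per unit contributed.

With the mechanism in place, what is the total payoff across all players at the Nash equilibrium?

With the mechanism, a contributed unit returns (1.3/4) / 0.24 = 1.3542 per unit of net cost to the contributor — now above 1 — so contributing fully is weakly dominant for every player.
So the Nash equilibrium is full contribution by all 4; the group earns 4 × (16 × 0.76 + 1.3 × 16) = 131.84.

131.84 dollars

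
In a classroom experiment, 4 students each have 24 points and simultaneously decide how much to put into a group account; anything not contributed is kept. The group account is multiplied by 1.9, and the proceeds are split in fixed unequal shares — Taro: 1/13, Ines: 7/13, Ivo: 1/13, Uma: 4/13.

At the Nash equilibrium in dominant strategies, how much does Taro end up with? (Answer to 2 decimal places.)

Each unit j contributes comes back to j as 1.9 × (j's share), so j prefers to contribute only if that share exceeds 1/1.9 = 0.5263; otherwise keeping the unit dominates.
Ines alone (share 7/13) is above the threshold, contributing 24; the remaining 3 contribute 0. Total contributed: 24.
Taro keeps 24 and receives 1.9 × 24 × 1/13 = 3.51 from the group account, for a payoff of 27.51.

27.51 points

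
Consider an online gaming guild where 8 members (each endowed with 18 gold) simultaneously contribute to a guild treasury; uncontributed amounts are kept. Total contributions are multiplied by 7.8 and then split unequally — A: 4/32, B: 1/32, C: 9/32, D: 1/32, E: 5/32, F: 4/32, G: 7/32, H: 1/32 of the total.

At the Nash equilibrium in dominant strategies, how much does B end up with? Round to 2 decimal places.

Each unit j contributes comes back to j as 7.8 × (j's share), so j prefers to contribute only if that share exceeds 1/7.8 = 0.1282; otherwise keeping the unit dominates.
C, E and G are above the threshold, contributing 18 each; the remaining 5 contribute 0. Total contributed: 54.
B keeps 18 and receives 7.8 × 54 × 1/32 = 13.16 from the guild treasury, for a payoff of 31.16.

31.16 gold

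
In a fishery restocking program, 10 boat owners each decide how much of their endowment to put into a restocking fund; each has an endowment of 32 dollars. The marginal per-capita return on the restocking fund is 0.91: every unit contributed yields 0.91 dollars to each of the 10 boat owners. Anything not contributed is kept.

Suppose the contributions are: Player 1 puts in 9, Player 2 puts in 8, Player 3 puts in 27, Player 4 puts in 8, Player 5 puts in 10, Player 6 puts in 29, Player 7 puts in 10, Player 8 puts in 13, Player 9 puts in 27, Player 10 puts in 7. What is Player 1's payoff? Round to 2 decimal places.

Total contributed: 9 + 8 + 27 + 8 + 10 + 29 + 10 + 13 + 27 + 7 = 148.
Each receives 0.91 × 148 = 134.68 from the restocking fund.
Player 1 keeps 32 − 9 = 23, so Player 1's payoff is 23 + 134.68 = 157.68.

157.68 dollars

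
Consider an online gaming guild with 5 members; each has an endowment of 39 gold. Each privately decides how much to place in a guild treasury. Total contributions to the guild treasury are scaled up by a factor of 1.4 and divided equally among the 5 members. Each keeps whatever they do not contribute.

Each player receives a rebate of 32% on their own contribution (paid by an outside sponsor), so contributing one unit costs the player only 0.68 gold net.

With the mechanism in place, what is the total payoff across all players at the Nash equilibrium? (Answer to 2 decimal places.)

195.00 gold

The effective private return is (1.4/5) / 0.68 = 0.4118, which is still under 1, so the mechanism doesn't change anyone's dominant strategy: zero contribution.
At the Nash equilibrium no one contributes; group total payoff = 5 × 39 = 195.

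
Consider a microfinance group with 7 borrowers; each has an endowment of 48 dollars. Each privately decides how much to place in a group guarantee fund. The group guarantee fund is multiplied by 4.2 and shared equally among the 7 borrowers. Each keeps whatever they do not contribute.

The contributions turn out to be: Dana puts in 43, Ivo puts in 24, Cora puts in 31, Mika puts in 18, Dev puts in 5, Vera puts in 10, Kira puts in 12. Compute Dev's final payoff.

128.80 dollars

Total contributed: 43 + 24 + 31 + 18 + 5 + 10 + 12 = 143.
Each receives 4.2 × 143 / 7 = 85.80 from the group guarantee fund.
Dev keeps 48 − 5 = 43, so Dev's payoff is 43 + 85.80 = 128.80.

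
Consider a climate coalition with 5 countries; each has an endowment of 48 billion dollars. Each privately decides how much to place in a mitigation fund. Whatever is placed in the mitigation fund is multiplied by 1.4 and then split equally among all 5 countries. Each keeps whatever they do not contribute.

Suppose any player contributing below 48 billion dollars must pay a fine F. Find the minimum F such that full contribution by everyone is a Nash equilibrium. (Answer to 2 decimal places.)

34.56 billion dollars

Given the others contribute fully, the best deviation is to contribute 0 (any partial contribution still incurs the fine and gives up units whose private return 0.2800 is below 1).
Deviating from 48 to 0 saves 48 billion dollars but forfeits the deviator's share of the drop in the mitigation fund: 1.4/5 × 48 = 13.44.
So the deviation gain is 48 − 13.44 = 34.56, and the fine must be at least 34.56 billion dollars to wipe it out.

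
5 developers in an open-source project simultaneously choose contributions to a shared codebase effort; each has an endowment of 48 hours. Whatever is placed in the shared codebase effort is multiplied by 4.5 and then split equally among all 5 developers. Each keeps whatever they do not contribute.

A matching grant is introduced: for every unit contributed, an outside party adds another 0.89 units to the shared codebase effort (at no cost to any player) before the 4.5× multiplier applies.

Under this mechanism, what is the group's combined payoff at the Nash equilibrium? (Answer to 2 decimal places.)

The effective private return per unit is now 4.5 × 1.89 / 5 = 1.7010 > 1, so every player's dominant strategy flips to full contribution.
So the Nash equilibrium is full contribution by all 5; the group earns 4.5 × 1.89 × 240 = 2041.20.

2041.20 hours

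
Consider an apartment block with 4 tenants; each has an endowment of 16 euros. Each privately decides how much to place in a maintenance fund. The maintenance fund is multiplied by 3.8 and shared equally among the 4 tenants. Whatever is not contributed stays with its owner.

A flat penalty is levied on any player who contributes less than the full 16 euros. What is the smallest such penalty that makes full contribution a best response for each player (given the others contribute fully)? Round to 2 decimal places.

Given the others contribute fully, the best deviation is to contribute 0 (any partial contribution still incurs the fine and gives up units whose private return 0.9500 is below 1).
Deviating from 16 to 0 saves 16 euros but forfeits the deviator's share of the drop in the maintenance fund: 3.8/4 × 16 = 15.20.
So the deviation gain is 16 − 15.20 = 0.80, and the fine must be at least 0.80 euros to wipe it out.

0.80 euros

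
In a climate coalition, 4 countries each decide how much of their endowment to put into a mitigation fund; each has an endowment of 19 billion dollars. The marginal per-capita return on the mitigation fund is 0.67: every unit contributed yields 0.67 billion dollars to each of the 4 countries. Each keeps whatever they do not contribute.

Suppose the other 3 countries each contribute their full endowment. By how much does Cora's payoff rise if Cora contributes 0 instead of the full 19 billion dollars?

6.27 billion dollars

Switching from a contribution of 19 to 0 lets Cora keep an extra 19 billion dollars, but lowers the mitigation fund by 19, which costs Cora their own share of that drop: 0.67 × 19 = 12.73.
Net gain = 19 − 12.73 = 6.27. The private return per contributed unit (0.67) is below 1, so free-riding is indeed the best response regardless of what the others do.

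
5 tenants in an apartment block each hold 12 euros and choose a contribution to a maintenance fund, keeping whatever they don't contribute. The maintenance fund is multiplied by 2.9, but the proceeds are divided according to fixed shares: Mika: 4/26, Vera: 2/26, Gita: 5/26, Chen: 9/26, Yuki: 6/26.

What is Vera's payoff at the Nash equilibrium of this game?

Each unit j contributes comes back to j as 2.9 × (j's share), so j prefers to contribute only if that share exceeds 1/2.9 = 0.3448; otherwise keeping the unit dominates.
The only share above 0.3448 is Chen's 9/26, contributing 12; the remaining 4 contribute 0. Total contributed: 12.
Vera keeps 12 and receives 2.9 × 12 × 2/26 = 2.68 from the maintenance fund, for a payoff of 14.68.

14.68 euros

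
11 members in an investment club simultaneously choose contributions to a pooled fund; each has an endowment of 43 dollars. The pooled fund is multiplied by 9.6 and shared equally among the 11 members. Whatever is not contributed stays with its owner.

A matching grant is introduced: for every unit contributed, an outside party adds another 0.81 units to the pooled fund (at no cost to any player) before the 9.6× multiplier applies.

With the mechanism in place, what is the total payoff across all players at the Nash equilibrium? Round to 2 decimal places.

Under the mechanism each unit contributed yields 9.6 × 1.81 / 11 = 1.5796 back to its contributor per unit of net cost, which exceeds 1, making full contribution the dominant choice for everyone.
So the Nash equilibrium is full contribution by all 11; the group earns 9.6 × 1.81 × 473 = 8218.85.

8218.85 dollars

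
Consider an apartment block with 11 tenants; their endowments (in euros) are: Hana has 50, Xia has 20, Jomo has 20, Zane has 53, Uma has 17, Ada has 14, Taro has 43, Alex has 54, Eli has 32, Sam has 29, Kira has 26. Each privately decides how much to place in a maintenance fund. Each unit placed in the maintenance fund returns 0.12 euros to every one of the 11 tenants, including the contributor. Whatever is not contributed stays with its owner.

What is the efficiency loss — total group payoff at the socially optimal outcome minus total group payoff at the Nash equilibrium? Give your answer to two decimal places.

The private return per contributed unit is 0.12 < 1 for everyone, so the Nash equilibrium is zero contribution and the group total is Σ E_j = 50 + 20 + 20 + 53 + 17 + 14 + 43 + 54 + 32 + 29 + 26 = 358.
Each contributed unit returns 1.320 to the group, so the social optimum is full contribution by everyone: group total = 1.320 × 358 = 472.56.
Efficiency loss = (1.320 − 1) × 358 = 114.56.

114.56 euros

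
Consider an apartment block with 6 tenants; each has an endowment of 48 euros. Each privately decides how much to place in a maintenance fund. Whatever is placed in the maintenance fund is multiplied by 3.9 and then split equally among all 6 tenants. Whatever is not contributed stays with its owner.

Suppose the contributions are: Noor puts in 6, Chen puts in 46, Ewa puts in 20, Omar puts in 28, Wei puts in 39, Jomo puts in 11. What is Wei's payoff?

Total contributed: 6 + 46 + 20 + 28 + 39 + 11 = 150.
Each receives 3.9 × 150 / 6 = 97.50 from the maintenance fund.
Wei keeps 48 − 39 = 9, so Wei's payoff is 9 + 97.50 = 106.50.

106.50 euros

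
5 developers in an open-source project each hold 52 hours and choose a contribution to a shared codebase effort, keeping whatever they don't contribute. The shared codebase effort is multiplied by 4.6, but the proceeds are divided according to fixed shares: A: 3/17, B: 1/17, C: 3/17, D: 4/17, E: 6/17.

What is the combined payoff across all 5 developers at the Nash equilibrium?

634.40 hours

A player with share s gets back 4.6·s per unit contributed, so full contribution is dominant for anyone with s > 1/4.6 = 0.2174 and zero contribution is dominant for anyone below.
The shares above 0.2174 belong to D and E, contributing 52 each; the remaining 3 contribute 0. Total contributed: 104.
The shared codebase effort pays out 4.6 × 104 = 478.40 in total (split across the unequal shares, but the aggregate is all that matters for the group sum).
The 3 free-riders keep 52 each, adding 156. Group total = 156 + 478.40 = 634.40.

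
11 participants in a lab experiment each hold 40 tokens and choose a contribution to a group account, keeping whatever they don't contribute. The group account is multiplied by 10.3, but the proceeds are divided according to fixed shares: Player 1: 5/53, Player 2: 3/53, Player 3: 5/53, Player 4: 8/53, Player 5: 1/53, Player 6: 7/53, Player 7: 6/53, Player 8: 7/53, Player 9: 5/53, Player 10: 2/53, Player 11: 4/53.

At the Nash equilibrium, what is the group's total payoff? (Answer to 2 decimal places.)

1928.00 tokens

Each unit j contributes comes back to j as 10.3 × (j's share), so j prefers to contribute only if that share exceeds 1/10.3 = 0.0971; otherwise keeping the unit dominates.
The shares above 0.0971 belong to Player 4, Player 6, Player 7 and Player 8, contributing 40 each; the remaining 7 contribute 0. Total contributed: 160.
The group account pays out 10.3 × 160 = 1648.00 in total (split across the unequal shares, but the aggregate is all that matters for the group sum).
The 7 free-riders keep 40 each, adding 280. Group total = 280 + 1648.00 = 1928.00.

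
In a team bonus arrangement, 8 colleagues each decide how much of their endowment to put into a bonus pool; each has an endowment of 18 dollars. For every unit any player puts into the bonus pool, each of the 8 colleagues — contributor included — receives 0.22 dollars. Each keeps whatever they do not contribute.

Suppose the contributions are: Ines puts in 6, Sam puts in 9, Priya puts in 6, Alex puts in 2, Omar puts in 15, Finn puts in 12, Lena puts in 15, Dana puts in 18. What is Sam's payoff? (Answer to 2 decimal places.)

27.26 dollars

Total contributed: 6 + 9 + 6 + 2 + 15 + 12 + 15 + 18 = 83.
Each receives 0.22 × 83 = 18.26 from the bonus pool.
Sam keeps 18 − 9 = 9, so Sam's payoff is 9 + 18.26 = 27.26.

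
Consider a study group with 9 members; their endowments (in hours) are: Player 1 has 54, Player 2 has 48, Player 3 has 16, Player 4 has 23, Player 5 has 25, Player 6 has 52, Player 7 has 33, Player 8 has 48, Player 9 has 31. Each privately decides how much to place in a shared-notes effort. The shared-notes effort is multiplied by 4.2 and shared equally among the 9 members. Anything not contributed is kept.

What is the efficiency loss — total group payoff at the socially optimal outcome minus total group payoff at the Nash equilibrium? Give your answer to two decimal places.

1056.00 hours

The private return per contributed unit is 4.2/9 = 0.4667 < 1 for every player regardless of endowment, so the Nash equilibrium is zero contribution and the group total is Σ E_j = 54 + 48 + 16 + 23 + 25 + 52 + 33 + 48 + 31 = 330.
Each contributed unit returns 4.200 to the group, so the social optimum is full contribution by everyone: group total = 4.200 × 330 = 1386.00.
Efficiency loss = (4.200 − 1) × 330 = 1056.00.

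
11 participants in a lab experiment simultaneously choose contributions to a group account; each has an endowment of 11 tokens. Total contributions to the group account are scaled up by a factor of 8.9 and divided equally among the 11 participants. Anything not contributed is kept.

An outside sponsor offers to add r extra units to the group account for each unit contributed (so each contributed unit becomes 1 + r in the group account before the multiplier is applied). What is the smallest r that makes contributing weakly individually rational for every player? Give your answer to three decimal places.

With matching at rate r, one contributed unit becomes (1 + r) in the group account and returns 8.9 × (1 + r) / 11 to the contributor.
Setting this equal to 1: 1 + r = 11/8.9 = 1.2360.
So the minimum matching rate is r = 1.2360 − 1 = 0.236.

0.236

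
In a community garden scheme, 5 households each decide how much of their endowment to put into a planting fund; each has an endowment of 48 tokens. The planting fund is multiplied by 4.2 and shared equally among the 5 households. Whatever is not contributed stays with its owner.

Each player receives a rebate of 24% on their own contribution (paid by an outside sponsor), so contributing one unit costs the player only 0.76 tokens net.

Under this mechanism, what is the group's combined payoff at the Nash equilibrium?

1065.60 tokens

With the mechanism, a contributed unit returns (4.2/5) / 0.76 = 1.1053 per unit of net cost to the contributor — now above 1 — so contributing fully is weakly dominant for every player.
So the Nash equilibrium is full contribution by all 5; the group earns 5 × (48 × 0.24 + 4.2 × 48) = 1065.60.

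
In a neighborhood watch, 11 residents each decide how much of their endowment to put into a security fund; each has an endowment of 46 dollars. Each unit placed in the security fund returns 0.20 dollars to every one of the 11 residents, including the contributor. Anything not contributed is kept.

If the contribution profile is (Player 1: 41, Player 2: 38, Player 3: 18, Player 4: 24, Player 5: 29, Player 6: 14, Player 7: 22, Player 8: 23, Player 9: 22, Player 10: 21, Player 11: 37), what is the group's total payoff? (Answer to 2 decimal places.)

852.80 dollars

Total contributed: 41 + 38 + 18 + 24 + 29 + 14 + 22 + 23 + 22 + 21 + 37 = 289; total kept: 11 × 46 − 289 = 217.
The security fund pays out 0.20 × 11 × 289 = 635.80 in aggregate.
Group total = 217 + 635.80 = 852.80.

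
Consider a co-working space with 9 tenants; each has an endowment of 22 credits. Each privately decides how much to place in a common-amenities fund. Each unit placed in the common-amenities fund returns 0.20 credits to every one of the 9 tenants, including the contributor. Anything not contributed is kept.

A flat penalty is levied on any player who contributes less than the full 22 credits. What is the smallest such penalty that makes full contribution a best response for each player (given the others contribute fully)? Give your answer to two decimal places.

17.60 credits

Given the others contribute fully, the best deviation is to contribute 0 (any partial contribution still incurs the fine and gives up units whose private return 0.20 is below 1).
Deviating from 22 to 0 saves 22 credits but forfeits the deviator's share of the drop in the common-amenities fund: 0.20 × 22 = 4.40.
So the deviation gain is 22 − 4.40 = 17.60, and the fine must be at least 17.60 credits to wipe it out.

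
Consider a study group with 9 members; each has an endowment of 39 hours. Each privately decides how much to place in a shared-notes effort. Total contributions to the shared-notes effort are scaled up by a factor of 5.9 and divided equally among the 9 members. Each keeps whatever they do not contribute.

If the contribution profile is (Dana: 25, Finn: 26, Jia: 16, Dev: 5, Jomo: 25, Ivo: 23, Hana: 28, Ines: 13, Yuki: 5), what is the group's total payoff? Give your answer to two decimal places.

1164.40 hours

Total contributed: 25 + 26 + 16 + 5 + 25 + 23 + 28 + 13 + 5 = 166; total kept: 9 × 39 − 166 = 185.
The shared-notes effort pays out 5.9 × 166 = 979.40 in aggregate.
Group total = 185 + 979.40 = 1164.40.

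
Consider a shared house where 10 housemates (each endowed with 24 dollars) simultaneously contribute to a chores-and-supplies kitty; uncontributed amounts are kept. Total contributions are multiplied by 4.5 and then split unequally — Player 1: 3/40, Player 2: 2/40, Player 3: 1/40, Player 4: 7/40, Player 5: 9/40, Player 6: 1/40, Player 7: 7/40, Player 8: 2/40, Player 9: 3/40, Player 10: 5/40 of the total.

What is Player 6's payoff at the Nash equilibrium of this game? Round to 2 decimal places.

26.70 dollars

A player with share s gets back 4.5·s per unit contributed, so full contribution is dominant for anyone with s > 1/4.5 = 0.2222 and zero contribution is dominant for anyone below.
The only share above 0.2222 is Player 5's 9/40, contributing 24; the remaining 9 contribute 0. Total contributed: 24.
Player 6 keeps 24 and receives 4.5 × 24 × 1/40 = 2.70 from the chores-and-supplies kitty, for a payoff of 26.70.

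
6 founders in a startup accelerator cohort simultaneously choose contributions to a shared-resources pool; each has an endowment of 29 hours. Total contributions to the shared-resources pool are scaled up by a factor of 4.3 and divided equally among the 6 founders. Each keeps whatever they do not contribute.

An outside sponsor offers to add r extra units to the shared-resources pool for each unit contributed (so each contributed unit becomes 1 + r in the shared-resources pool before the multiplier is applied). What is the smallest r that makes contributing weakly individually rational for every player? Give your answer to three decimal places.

0.395

With matching at rate r, one contributed unit becomes (1 + r) in the shared-resources pool and returns 4.3 × (1 + r) / 6 to the contributor.
Setting this equal to 1: 1 + r = 6/4.3 = 1.3953.
So the minimum matching rate is r = 1.3953 − 1 = 0.395.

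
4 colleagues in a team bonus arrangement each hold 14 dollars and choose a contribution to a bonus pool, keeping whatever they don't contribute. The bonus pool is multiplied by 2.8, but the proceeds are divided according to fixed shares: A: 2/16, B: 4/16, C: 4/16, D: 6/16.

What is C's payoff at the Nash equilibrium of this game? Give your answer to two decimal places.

23.80 dollars

Each unit j contributes comes back to j as 2.8 × (j's share), so j prefers to contribute only if that share exceeds 1/2.8 = 0.3571; otherwise keeping the unit dominates.
Only D (6/16) clears that bar, contributing 14; the remaining 3 contribute 0. Total contributed: 14.
C keeps 14 and receives 2.8 × 14 × 4/16 = 9.80 from the bonus pool, for a payoff of 23.80.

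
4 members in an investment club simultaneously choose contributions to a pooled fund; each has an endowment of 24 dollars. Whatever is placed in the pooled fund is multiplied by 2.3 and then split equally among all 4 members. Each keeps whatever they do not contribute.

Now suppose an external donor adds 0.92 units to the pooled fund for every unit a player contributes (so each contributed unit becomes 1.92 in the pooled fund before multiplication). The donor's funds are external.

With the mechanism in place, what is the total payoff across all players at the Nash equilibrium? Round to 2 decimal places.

With the mechanism, a contributed unit returns 2.3 × 1.92 / 4 = 1.1040 per unit of net cost to the contributor — now above 1 — so contributing fully is weakly dominant for every player.
At the Nash equilibrium everyone contributes 24. Group total payoff = 2.3 × 1.92 × 96 = 423.94.

423.94 dollars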